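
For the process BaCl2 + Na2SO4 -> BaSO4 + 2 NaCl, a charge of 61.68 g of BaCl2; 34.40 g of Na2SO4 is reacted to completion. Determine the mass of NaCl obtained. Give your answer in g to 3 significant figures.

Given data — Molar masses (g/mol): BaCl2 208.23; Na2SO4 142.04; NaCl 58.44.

28.3 g

n(BaCl2) = 61.68 / 208.23 = 0.2962 mol
n(Na2SO4) = 34.40 / 142.04 = 0.2422 mol
n/ν for BaCl2 = 0.2962/1 = 0.2962
n/ν for Na2SO4 = 0.2422/1 = 0.2422
Smallest n/ν is Na2SO4 → limiting reagent.
n(NaCl) = (2/1) × 0.2422 = 0.4844 mol
mass = 0.4844 × 58.44 = 28.31 g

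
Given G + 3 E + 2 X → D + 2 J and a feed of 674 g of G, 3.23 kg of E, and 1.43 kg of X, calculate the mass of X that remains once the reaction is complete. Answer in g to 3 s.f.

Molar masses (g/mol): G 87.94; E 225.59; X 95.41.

n(G) = 674.0 / 87.94 = 7.664 mol
n(E) = 3.230×1000 / 225.59 = 14.32 mol
n(X) = 1.430×1000 / 95.41 = 14.99 mol
n/ν → G: 7.664, E: 4.773, X: 7.495; E is limiting.
X consumed = (2/3) × 14.32 = 9.547 mol
X remaining = 14.99 − 9.547 = 5.443 mol
mass = 5.443 × 95.41 = 519.3 g

519 g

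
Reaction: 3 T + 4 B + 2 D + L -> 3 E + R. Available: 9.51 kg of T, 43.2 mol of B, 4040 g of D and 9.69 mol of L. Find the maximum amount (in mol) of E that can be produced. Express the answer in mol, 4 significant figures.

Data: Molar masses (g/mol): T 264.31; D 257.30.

n(T) = 9.510×1000 / 264.31 = 35.98 mol
n(B) = 43.20 mol
n(D) = 4040 / 257.30 = 15.70 mol
n(L) = 9.690 mol
n/ν for T = 35.98/3 = 11.99
n/ν for B = 43.20/4 = 10.80
n/ν for D = 15.70/2 = 7.850
n/ν for L = 9.690/1 = 9.690
Smallest n/ν is D → limiting reagent.
n(E) = (3/2) × 15.70 = 23.55 mol

23.55 mol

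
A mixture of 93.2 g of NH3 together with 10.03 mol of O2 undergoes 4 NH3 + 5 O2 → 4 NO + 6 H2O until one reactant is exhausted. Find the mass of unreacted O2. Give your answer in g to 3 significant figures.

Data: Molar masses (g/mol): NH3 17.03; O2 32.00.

102 g

n(NH3) = 93.20 / 17.03 = 5.473 mol
n(O2) = 10.03 mol
n/ν for NH3 = 5.473/4 = 1.368
n/ν for O2 = 10.03/5 = 2.006
Smallest n/ν is NH3 → limiting reagent.
O2 consumed = (5/4) × 5.473 = 6.841 mol
O2 remaining = 10.03 − 6.841 = 3.189 mol
mass = 3.189 × 32.00 = 102.0 g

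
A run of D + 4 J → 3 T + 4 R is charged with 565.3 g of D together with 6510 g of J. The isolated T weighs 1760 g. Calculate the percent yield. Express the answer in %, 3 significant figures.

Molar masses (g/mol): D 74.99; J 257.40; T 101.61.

n(D) = 565.3 / 74.99 = 7.538 mol
n(J) = 6510 / 257.40 = 25.29 mol
n/ν → D: 7.538, J: 6.323; J is limiting.
theoretical n(T) = (3/4) × 25.29 = 18.97 mol → 1928 g
% yield = 1760 / 1928 × 100 = 91.29 %

91.3 %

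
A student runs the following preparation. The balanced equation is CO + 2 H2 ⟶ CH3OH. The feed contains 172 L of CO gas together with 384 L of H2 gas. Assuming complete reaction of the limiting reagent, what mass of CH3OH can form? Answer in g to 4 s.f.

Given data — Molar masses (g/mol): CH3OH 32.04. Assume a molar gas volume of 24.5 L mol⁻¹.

n(CO) = 172.0 / 24.5 = 7.020 mol
n(H2) = 384.0 / 24.5 = 15.67 mol
n/ν for CO = 7.020/1 = 7.020
n/ν for H2 = 15.67/2 = 7.835
Smallest n/ν is CO → limiting reagent.
n(CH3OH) = (1/1) × 7.020 = 7.020 mol
mass = 7.020 × 32.04 = 224.9 g

224.9 g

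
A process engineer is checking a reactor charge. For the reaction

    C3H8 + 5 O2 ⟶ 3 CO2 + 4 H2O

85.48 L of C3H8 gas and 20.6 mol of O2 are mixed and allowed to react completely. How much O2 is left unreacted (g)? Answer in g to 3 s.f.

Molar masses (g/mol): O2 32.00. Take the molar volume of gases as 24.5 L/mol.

101 g

n(C3H8) = 85.48 / 24.5 = 3.489 mol
n(O2) = 20.60 mol
n/ν for C3H8 = 3.489/1 = 3.489
n/ν for O2 = 20.60/5 = 4.120
Smallest n/ν is C3H8 → limiting reagent.
O2 consumed = (5/1) × 3.489 = 17.45 mol
O2 remaining = 20.60 − 17.45 = 3.150 mol
mass = 3.150 × 32.00 = 100.8 g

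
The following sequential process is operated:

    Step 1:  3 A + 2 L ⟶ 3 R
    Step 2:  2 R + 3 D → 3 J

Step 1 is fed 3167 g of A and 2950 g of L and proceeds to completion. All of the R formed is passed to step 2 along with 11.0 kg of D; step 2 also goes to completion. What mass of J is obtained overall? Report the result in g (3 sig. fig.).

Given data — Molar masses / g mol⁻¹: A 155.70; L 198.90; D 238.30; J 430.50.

Step 1:
n(A) = 3167 / 155.70 = 20.34 mol
n(L) = 2950 / 198.90 = 14.83 mol
n/ν for A = 20.34/3 = 6.780
n/ν for L = 14.83/2 = 7.415
Smallest n/ν is A → limiting reagent.
n(R) produced = (3/3) × 20.34 = 20.34 mol
Step 2:
n(R) available = 20.34 mol
n(D) = 11.00×1000 / 238.30 = 46.16 mol
n/ν for R = 20.34/2 = 10.17
n/ν for D = 46.16/3 = 15.39
Smallest n/ν is R → limiting reagent.
n(J) = (3/2) × 20.34 = 30.51 mol
mass = 30.51 × 430.50 = 13130 g

13100 g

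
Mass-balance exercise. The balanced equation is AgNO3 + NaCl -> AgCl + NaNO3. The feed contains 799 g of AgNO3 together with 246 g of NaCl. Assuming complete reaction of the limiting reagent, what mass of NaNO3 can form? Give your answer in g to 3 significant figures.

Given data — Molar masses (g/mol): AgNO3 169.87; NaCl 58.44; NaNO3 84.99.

358 g

n(AgNO3) = 799.0 / 169.87 = 4.704 mol
n(NaCl) = 246.0 / 58.44 = 4.209 mol
n/ν for AgNO3 = 4.704/1 = 4.704
n/ν for NaCl = 4.209/1 = 4.209
Smallest n/ν is NaCl → limiting reagent.
n(NaNO3) = (1/1) × 4.209 = 4.209 mol
mass = 4.209 × 84.99 = 357.7 g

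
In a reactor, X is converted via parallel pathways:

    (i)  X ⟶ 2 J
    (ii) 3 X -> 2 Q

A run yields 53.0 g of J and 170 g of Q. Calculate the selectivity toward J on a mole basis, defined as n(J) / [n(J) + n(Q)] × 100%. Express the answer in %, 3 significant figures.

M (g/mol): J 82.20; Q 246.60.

48.3 %

n(J) = 53.0 / 82.20 = 0.6448 mol
n(Q) = 170 / 246.60 = 0.6894 mol
selectivity = 0.6448/(0.6448+0.6894) × 100 = 48.33 %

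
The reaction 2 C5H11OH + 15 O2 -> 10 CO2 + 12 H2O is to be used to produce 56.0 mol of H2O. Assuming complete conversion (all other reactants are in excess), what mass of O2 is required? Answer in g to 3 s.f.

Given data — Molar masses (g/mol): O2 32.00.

2240 g

n(H2O) = 56.00 mol
n(O2) = (15/12) × 56.00 = 70.00 mol
mass = 70.00 × 32.00 = 2240 g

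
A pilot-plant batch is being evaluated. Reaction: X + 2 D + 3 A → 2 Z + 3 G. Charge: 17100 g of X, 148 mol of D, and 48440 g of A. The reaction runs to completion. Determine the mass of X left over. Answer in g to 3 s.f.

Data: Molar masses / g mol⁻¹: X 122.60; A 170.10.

8030 g

n(X) = 17100 / 122.60 = 139.5 mol
n(D) = 148.0 mol
n(A) = 48440 / 170.10 = 284.8 mol
n/ν for X = 139.5/1 = 139.5
n/ν for D = 148.0/2 = 74.00
n/ν for A = 284.8/3 = 94.93
Smallest n/ν is D → limiting reagent.
X consumed = (1/2) × 148.0 = 74.00 mol
X remaining = 139.5 − 74.00 = 65.50 mol
mass = 65.50 × 122.60 = 8030 g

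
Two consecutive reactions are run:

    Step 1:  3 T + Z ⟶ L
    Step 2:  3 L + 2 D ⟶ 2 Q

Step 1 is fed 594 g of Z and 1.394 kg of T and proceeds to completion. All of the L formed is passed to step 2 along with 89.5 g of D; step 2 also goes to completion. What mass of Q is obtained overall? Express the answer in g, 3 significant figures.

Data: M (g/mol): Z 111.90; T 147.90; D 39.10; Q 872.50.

Step 1:
n(Z) = 594.0 / 111.90 = 5.308 mol
n(T) = 1.394×1000 / 147.90 = 9.425 mol
n/ν for Z = 5.308/1 = 5.308
n/ν for T = 9.425/3 = 3.142
Smallest n/ν is T → limiting reagent.
n(L) produced = (1/3) × 9.425 = 3.142 mol
Step 2:
n(L) available = 3.142 mol
n(D) = 89.50 / 39.10 = 2.289 mol
n/ν for L = 3.142/3 = 1.047
n/ν for D = 2.289/2 = 1.145
Smallest n/ν is L → limiting reagent.
n(Q) = (2/3) × 3.142 = 2.095 mol
mass = 2.095 × 872.50 = 1828 g

1830 g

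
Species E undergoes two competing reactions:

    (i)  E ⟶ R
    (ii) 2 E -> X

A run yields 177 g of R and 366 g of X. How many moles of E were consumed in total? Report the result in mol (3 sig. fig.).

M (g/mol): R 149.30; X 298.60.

3.64 mol

n(R) = 177 / 149.30 = 1.186 mol
n(X) = 366 / 298.60 = 1.226 mol
n(E) via (i) = (1/1)×1.186 = 1.186 mol
n(E) via (ii) = (2/1)×1.226 = 2.452 mol
total n(E) = 1.186 + 2.452 = 3.638 mol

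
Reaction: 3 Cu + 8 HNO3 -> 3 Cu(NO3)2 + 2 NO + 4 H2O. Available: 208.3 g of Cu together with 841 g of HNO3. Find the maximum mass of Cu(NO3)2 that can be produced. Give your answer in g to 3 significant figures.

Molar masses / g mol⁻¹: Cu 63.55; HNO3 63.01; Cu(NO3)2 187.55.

615 g

n(Cu) = 208.3 / 63.55 = 3.278 mol
n(HNO3) = 841.0 / 63.01 = 13.35 mol
n/ν → Cu: 1.093, HNO3: 1.669; Cu is limiting.
n(Cu(NO3)2) = (3/3) × 3.278 = 3.278 mol
mass = 3.278 × 187.55 = 614.8 g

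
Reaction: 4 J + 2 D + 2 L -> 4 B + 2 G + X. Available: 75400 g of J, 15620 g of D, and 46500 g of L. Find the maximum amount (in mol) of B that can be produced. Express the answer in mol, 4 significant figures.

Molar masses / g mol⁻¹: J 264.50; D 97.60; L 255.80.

n(J) = 75400 / 264.50 = 285.1 mol
n(D) = 15620 / 97.60 = 160.0 mol
n(L) = 46500 / 255.80 = 181.8 mol
n/ν for J = 285.1/4 = 71.28
n/ν for D = 160.0/2 = 80.00
n/ν for L = 181.8/2 = 90.90
Smallest n/ν is J → limiting reagent.
n(B) = (4/4) × 285.1 = 285.1 mol

285.1 mol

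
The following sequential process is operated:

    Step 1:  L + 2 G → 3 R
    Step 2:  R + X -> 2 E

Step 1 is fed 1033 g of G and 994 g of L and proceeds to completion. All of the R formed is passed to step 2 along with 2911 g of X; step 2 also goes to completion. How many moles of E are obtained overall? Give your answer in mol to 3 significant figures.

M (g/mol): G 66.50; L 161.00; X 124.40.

37.0 mol

Step 1:
n(G) = 1033 / 66.50 = 15.53 mol
n(L) = 994.0 / 161.00 = 6.174 mol
n/ν for G = 15.53/2 = 7.765
n/ν for L = 6.174/1 = 6.174
Smallest n/ν is L → limiting reagent.
n(R) produced = (3/1) × 6.174 = 18.52 mol
Step 2:
n(R) available = 18.52 mol
n(X) = 2911 / 124.40 = 23.40 mol
n/ν for R = 18.52/1 = 18.52
n/ν for X = 23.40/1 = 23.40
Smallest n/ν is R → limiting reagent.
n(E) = (2/1) × 18.52 = 37.04 mol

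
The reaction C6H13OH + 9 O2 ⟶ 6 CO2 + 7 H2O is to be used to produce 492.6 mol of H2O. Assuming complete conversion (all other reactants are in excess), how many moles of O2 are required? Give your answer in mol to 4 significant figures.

633.3 mol

n(H2O) = 492.6 mol
n(O2) = (9/7) × 492.6 = 633.3 mol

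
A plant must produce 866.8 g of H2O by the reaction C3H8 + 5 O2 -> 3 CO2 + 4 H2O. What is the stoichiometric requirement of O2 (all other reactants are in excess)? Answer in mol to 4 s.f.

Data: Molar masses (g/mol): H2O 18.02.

n(H2O) = 866.8 / 18.02 = 48.10 mol
n(O2) = (5/4) × 48.10 = 60.13 mol

60.13 mol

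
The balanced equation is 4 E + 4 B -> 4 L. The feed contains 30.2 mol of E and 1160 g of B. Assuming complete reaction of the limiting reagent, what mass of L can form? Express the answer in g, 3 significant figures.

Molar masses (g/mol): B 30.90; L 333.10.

10100 g

n(E) = 30.20 mol
n(B) = 1160 / 30.90 = 37.54 mol
n/ν for E = 30.20/4 = 7.550
n/ν for B = 37.54/4 = 9.385
Smallest n/ν is E → limiting reagent.
n(L) = (4/4) × 30.20 = 30.20 mol
mass = 30.20 × 333.10 = 10060 g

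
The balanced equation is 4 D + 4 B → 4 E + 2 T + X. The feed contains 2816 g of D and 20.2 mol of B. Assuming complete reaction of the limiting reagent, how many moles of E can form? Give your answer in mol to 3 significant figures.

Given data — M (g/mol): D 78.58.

20.2 mol

n(D) = 2816 / 78.58 = 35.84 mol
n(B) = 20.20 mol
n/ν for D = 35.84/4 = 8.960
n/ν for B = 20.20/4 = 5.050
Smallest n/ν is B → limiting reagent.
n(E) = (4/4) × 20.20 = 20.20 mol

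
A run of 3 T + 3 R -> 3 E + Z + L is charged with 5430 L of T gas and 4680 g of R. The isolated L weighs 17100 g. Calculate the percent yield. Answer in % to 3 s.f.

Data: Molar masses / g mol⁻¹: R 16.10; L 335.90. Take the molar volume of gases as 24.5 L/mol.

68.9 %

n(T) = 5430 / 24.5 = 221.6 mol
n(R) = 4680 / 16.10 = 290.7 mol
n/ν for T = 221.6/3 = 73.87
n/ν for R = 290.7/3 = 96.90
Smallest n/ν is T → limiting reagent.
theoretical n(L) = (1/3) × 221.6 = 73.87 mol → 24810 g
% yield = 17100 / 24810 × 100 = 68.92 %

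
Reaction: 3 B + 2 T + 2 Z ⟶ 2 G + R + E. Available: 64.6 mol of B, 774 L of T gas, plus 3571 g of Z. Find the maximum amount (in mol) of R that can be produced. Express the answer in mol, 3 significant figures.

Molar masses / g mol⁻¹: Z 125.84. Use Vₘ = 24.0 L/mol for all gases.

14.2 mol

n(B) = 64.60 mol
n(T) = 774.0 / 24.0 = 32.25 mol
n(Z) = 3571 / 125.84 = 28.38 mol
n/ν for B = 64.60/3 = 21.53
n/ν for T = 32.25/2 = 16.13
n/ν for Z = 28.38/2 = 14.19
Smallest n/ν is Z → limiting reagent.
n(R) = (1/2) × 28.38 = 14.19 mol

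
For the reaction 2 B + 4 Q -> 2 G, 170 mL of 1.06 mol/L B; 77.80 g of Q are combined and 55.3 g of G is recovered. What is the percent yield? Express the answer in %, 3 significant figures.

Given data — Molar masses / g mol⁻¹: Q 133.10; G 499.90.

61.4 %

n(B) = 1.06 × 170.0/1000 = 0.1802 mol
n(Q) = 77.80 / 133.10 = 0.5845 mol
n/ν → B: 0.09010, Q: 0.1461; B is limiting.
theoretical n(G) = (2/2) × 0.1802 = 0.1802 mol → 90.08 g
% yield = 55.3 / 90.08 × 100 = 61.39 %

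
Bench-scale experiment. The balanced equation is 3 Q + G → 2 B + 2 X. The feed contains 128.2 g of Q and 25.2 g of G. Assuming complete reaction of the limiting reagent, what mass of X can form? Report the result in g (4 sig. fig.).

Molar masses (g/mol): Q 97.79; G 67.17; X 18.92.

14.20 g

n(Q) = 128.2 / 97.79 = 1.311 mol
n(G) = 25.20 / 67.17 = 0.3752 mol
n/ν for Q = 1.311/3 = 0.4370
n/ν for G = 0.3752/1 = 0.3752
Smallest n/ν is G → limiting reagent.
n(X) = (2/1) × 0.3752 = 0.7504 mol
mass = 0.7504 × 18.92 = 14.20 g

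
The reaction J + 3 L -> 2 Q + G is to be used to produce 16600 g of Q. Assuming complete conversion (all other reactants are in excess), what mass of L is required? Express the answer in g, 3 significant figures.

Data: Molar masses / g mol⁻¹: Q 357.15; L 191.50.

13400 g

n(Q) = 16600 / 357.15 = 46.48 mol
n(L) = (3/2) × 46.48 = 69.72 mol
mass = 69.72 × 191.50 = 13350 g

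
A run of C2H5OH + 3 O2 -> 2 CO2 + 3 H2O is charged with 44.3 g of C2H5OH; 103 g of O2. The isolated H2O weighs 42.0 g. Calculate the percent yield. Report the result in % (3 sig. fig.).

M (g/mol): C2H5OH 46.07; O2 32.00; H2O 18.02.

80.8 %

n(C2H5OH) = 44.30 / 46.07 = 0.9616 mol
n(O2) = 103.0 / 32.00 = 3.219 mol
n/ν → C2H5OH: 0.9616, O2: 1.073; C2H5OH is limiting.
theoretical n(H2O) = (3/1) × 0.9616 = 2.885 mol → 51.99 g
% yield = 42.0 / 51.99 × 100 = 80.78 %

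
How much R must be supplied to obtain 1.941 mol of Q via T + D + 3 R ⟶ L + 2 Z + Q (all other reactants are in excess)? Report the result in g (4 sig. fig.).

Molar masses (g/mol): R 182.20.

n(Q) = 1.941 mol
n(R) = (3/1) × 1.941 = 5.823 mol
mass = 5.823 × 182.20 = 1061 g

1061 g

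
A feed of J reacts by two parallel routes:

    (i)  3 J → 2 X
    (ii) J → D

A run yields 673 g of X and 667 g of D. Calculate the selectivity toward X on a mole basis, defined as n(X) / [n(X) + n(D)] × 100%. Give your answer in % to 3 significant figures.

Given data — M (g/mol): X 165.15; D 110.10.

40.2 %

n(X) = 673 / 165.15 = 4.075 mol
n(D) = 667 / 110.10 = 6.058 mol
selectivity = 4.075/(4.075+6.058) × 100 = 40.22 %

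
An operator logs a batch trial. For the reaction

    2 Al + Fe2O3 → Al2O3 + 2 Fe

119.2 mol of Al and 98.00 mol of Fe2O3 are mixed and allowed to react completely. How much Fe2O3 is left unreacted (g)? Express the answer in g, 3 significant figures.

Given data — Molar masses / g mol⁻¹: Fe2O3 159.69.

6130 g

n(Al) = 119.2 mol
n(Fe2O3) = 98.00 mol
n/ν for Al = 119.2/2 = 59.60
n/ν for Fe2O3 = 98.00/1 = 98.00
Smallest n/ν is Al → limiting reagent.
Fe2O3 consumed = (1/2) × 119.2 = 59.60 mol
Fe2O3 remaining = 98.00 − 59.60 = 38.40 mol
mass = 38.40 × 159.69 = 6132 g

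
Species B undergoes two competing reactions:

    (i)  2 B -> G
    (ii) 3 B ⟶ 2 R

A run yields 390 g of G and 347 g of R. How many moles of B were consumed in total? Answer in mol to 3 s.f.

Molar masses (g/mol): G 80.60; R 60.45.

18.3 mol

n(G) = 390 / 80.60 = 4.839 mol
n(R) = 347 / 60.45 = 5.740 mol
n(B) via (i) = (2/1)×4.839 = 9.678 mol
n(B) via (ii) = (3/2)×5.740 = 8.610 mol
total n(B) = 9.678 + 8.610 = 18.29 mol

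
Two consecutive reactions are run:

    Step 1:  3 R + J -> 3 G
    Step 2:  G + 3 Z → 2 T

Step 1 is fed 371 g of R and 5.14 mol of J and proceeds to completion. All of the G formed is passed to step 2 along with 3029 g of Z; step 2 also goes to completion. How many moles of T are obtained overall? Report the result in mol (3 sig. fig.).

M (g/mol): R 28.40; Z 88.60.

Step 1:
n(R) = 371.0 / 28.40 = 13.06 mol
n(J) = 5.140 mol
n/ν for R = 13.06/3 = 4.353
n/ν for J = 5.140/1 = 5.140
Smallest n/ν is R → limiting reagent.
n(G) produced = (3/3) × 13.06 = 13.06 mol
Step 2:
n(G) available = 13.06 mol
n(Z) = 3029 / 88.60 = 34.19 mol
n/ν for G = 13.06/1 = 13.06
n/ν for Z = 34.19/3 = 11.40
Smallest n/ν is Z → limiting reagent.
n(T) = (2/3) × 34.19 = 22.79 mol

22.8 mol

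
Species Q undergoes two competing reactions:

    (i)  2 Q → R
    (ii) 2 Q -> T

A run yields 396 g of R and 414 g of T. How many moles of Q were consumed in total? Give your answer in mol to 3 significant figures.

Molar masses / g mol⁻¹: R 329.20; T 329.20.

n(R) = 396 / 329.20 = 1.203 mol
n(T) = 414 / 329.20 = 1.258 mol
n(Q) via (i) = (2/1)×1.203 = 2.406 mol
n(Q) via (ii) = (2/1)×1.258 = 2.516 mol
total n(Q) = 2.406 + 2.516 = 4.922 mol

4.92 mol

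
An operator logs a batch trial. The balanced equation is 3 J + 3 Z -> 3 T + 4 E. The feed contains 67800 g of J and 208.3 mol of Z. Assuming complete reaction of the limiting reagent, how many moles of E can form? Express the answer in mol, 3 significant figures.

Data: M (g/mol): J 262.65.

278 mol

n(J) = 67800 / 262.65 = 258.1 mol
n(Z) = 208.3 mol
n/ν → J: 86.03, Z: 69.43; Z is limiting.
n(E) = (4/3) × 208.3 = 277.7 mol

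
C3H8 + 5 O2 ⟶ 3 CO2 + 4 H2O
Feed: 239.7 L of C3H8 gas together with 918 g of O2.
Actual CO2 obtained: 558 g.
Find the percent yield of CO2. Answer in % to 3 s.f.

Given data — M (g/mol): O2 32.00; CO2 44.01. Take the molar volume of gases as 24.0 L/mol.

73.7 %

n(C3H8) = 239.7 / 24.0 = 9.988 mol
n(O2) = 918.0 / 32.00 = 28.69 mol
n/ν → C3H8: 9.988, O2: 5.738; O2 is limiting.
theoretical n(CO2) = (3/5) × 28.69 = 17.21 mol → 757.4 g
% yield = 558 / 757.4 × 100 = 73.67 %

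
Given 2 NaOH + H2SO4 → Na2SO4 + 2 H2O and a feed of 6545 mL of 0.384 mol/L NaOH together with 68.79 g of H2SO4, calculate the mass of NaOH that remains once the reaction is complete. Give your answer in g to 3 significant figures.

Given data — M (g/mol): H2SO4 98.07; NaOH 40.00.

n(NaOH) = 0.384 × 6545/1000 = 2.513 mol
n(H2SO4) = 68.79 / 98.07 = 0.7014 mol
n/ν for NaOH = 2.513/2 = 1.257
n/ν for H2SO4 = 0.7014/1 = 0.7014
Smallest n/ν is H2SO4 → limiting reagent.
NaOH consumed = (2/1) × 0.7014 = 1.403 mol
NaOH remaining = 2.513 − 1.403 = 1.110 mol
mass = 1.110 × 40.00 = 44.40 g

44.4 g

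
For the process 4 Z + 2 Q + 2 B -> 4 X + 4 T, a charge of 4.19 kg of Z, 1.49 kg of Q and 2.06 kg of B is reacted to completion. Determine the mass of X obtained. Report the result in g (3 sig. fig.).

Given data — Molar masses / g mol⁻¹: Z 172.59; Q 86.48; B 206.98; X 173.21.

n(Z) = 4.190×1000 / 172.59 = 24.28 mol
n(Q) = 1.490×1000 / 86.48 = 17.23 mol
n(B) = 2.060×1000 / 206.98 = 9.953 mol
n/ν for Z = 24.28/4 = 6.070
n/ν for Q = 17.23/2 = 8.615
n/ν for B = 9.953/2 = 4.977
Smallest n/ν is B → limiting reagent.
n(X) = (4/2) × 9.953 = 19.91 mol
mass = 19.91 × 173.21 = 3449 g

3450 g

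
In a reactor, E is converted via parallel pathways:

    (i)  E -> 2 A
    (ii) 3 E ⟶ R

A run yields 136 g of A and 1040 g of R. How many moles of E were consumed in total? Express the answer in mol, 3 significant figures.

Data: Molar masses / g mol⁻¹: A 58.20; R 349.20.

n(A) = 136 / 58.20 = 2.337 mol
n(R) = 1040 / 349.20 = 2.978 mol
n(E) via (i) = (1/2)×2.337 = 1.169 mol
n(E) via (ii) = (3/1)×2.978 = 8.934 mol
total n(E) = 1.169 + 8.934 = 10.10 mol

10.1 mol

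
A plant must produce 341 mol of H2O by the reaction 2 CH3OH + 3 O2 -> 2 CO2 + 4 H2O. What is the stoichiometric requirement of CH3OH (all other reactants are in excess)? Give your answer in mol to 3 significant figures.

n(H2O) = 341.0 mol
n(CH3OH) = (2/4) × 341.0 = 170.5 mol

171 mol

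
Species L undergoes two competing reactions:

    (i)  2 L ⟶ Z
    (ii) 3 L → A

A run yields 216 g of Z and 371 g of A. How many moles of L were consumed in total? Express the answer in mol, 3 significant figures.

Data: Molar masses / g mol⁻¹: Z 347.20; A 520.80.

3.38 mol

n(Z) = 216 / 347.20 = 0.6221 mol
n(A) = 371 / 520.80 = 0.7124 mol
n(L) via (i) = (2/1)×0.6221 = 1.244 mol
n(L) via (ii) = (3/1)×0.7124 = 2.137 mol
total n(L) = 1.244 + 2.137 = 3.381 mol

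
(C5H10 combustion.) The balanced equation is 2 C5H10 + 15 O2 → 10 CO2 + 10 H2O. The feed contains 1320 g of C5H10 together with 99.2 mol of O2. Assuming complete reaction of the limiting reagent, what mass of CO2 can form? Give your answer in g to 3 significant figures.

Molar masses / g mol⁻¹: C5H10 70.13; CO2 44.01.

n(C5H10) = 1320 / 70.13 = 18.82 mol
n(O2) = 99.20 mol
n/ν → C5H10: 9.410, O2: 6.613; O2 is limiting.
n(CO2) = (10/15) × 99.20 = 66.13 mol
mass = 66.13 × 44.01 = 2910 g

2910 g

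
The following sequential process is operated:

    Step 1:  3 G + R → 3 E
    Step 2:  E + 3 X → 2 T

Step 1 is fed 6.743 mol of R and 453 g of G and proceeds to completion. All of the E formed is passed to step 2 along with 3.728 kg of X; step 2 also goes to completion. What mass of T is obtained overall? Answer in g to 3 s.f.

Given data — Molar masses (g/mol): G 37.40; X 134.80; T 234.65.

Step 1:
n(R) = 6.743 mol
n(G) = 453.0 / 37.40 = 12.11 mol
n/ν for R = 6.743/1 = 6.743
n/ν for G = 12.11/3 = 4.037
Smallest n/ν is G → limiting reagent.
n(E) produced = (3/3) × 12.11 = 12.11 mol
Step 2:
n(E) available = 12.11 mol
n(X) = 3.728×1000 / 134.80 = 27.66 mol
n/ν for E = 12.11/1 = 12.11
n/ν for X = 27.66/3 = 9.220
Smallest n/ν is X → limiting reagent.
n(T) = (2/3) × 27.66 = 18.44 mol
mass = 18.44 × 234.65 = 4327 g

4330 g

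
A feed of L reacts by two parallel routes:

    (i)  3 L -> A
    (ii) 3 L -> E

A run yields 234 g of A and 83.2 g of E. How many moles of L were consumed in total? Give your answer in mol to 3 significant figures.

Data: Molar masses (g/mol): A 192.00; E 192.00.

n(A) = 234 / 192.00 = 1.219 mol
n(E) = 83.2 / 192.00 = 0.4333 mol
n(L) via (i) = (3/1)×1.219 = 3.657 mol
n(L) via (ii) = (3/1)×0.4333 = 1.300 mol
total n(L) = 3.657 + 1.300 = 4.957 mol

4.96 mol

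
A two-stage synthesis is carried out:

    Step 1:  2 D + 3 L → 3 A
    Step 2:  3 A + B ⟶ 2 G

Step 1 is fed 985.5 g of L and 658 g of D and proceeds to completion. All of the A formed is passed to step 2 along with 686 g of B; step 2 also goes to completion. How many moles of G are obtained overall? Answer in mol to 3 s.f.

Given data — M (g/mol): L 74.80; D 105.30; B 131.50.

6.25 mol

Step 1:
n(L) = 985.5 / 74.80 = 13.18 mol
n(D) = 658.0 / 105.30 = 6.249 mol
n/ν for L = 13.18/3 = 4.393
n/ν for D = 6.249/2 = 3.125
Smallest n/ν is D → limiting reagent.
n(A) produced = (3/2) × 6.249 = 9.374 mol
Step 2:
n(A) available = 9.374 mol
n(B) = 686.0 / 131.50 = 5.217 mol
n/ν for A = 9.374/3 = 3.125
n/ν for B = 5.217/1 = 5.217
Smallest n/ν is A → limiting reagent.
n(G) = (2/3) × 9.374 = 6.249 mol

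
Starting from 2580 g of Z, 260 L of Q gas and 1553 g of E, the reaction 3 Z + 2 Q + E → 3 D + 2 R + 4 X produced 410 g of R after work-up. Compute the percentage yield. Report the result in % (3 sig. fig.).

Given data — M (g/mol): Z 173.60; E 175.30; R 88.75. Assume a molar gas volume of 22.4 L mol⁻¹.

46.6 %

n(Z) = 2580 / 173.60 = 14.86 mol
n(Q) = 260.0 / 22.4 = 11.61 mol
n(E) = 1553 / 175.30 = 8.859 mol
n/ν → Z: 4.953, Q: 5.805, E: 8.859; Z is limiting.
theoretical n(R) = (2/3) × 14.86 = 9.907 mol → 879.2 g
% yield = 410 / 879.2 × 100 = 46.63 %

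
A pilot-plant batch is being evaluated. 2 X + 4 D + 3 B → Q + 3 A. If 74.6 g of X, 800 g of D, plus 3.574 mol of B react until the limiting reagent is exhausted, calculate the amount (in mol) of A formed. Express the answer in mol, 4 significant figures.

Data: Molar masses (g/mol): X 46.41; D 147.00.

n(X) = 74.60 / 46.41 = 1.607 mol
n(D) = 800.0 / 147.00 = 5.442 mol
n(B) = 3.574 mol
n/ν for X = 1.607/2 = 0.8035
n/ν for D = 5.442/4 = 1.361
n/ν for B = 3.574/3 = 1.191
Smallest n/ν is X → limiting reagent.
n(A) = (3/2) × 1.607 = 2.411 mol

2.411 mol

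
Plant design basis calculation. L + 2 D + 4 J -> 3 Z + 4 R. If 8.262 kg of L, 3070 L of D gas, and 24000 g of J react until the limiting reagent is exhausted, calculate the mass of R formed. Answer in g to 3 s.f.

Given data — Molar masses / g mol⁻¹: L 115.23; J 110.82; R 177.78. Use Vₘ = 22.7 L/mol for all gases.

38500 g

n(L) = 8.262×1000 / 115.23 = 71.70 mol
n(D) = 3070 / 22.7 = 135.2 mol
n(J) = 24000 / 110.82 = 216.6 mol
n/ν for L = 71.70/1 = 71.70
n/ν for D = 135.2/2 = 67.60
n/ν for J = 216.6/4 = 54.15
Smallest n/ν is J → limiting reagent.
n(R) = (4/4) × 216.6 = 216.6 mol
mass = 216.6 × 177.78 = 38510 g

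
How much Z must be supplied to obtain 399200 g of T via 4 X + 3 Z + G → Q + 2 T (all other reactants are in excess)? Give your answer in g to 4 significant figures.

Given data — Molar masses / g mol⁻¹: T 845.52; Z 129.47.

91690 g

n(T) = 399200 / 845.52 = 472.1 mol
n(Z) = (3/2) × 472.1 = 708.2 mol
mass = 708.2 × 129.47 = 91690 g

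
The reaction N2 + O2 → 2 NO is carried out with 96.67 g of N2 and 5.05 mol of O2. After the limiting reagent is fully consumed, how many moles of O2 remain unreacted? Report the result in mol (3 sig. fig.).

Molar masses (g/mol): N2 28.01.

n(N2) = 96.67 / 28.01 = 3.451 mol
n(O2) = 5.050 mol
n/ν → N2: 3.451, O2: 5.050; N2 is limiting.
O2 consumed = (1/1) × 3.451 = 3.451 mol
O2 remaining = 5.050 − 3.451 = 1.599 mol

1.60 mol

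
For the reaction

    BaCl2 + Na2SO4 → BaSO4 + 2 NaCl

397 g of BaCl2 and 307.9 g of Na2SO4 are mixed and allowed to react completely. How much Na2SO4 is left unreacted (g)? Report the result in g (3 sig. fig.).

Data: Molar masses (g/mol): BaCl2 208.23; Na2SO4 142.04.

37.1 g

n(BaCl2) = 397.0 / 208.23 = 1.907 mol
n(Na2SO4) = 307.9 / 142.04 = 2.168 mol
n/ν → BaCl2: 1.907, Na2SO4: 2.168; BaCl2 is limiting.
Na2SO4 consumed = (1/1) × 1.907 = 1.907 mol
Na2SO4 remaining = 2.168 − 1.907 = 0.2610 mol
mass = 0.2610 × 142.04 = 37.07 g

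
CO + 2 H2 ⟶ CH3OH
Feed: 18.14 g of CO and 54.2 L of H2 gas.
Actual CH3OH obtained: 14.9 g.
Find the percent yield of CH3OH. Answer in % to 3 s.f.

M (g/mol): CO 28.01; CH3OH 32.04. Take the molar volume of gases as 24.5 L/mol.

71.8 %

n(CO) = 18.14 / 28.01 = 0.6476 mol
n(H2) = 54.20 / 24.5 = 2.212 mol
n/ν for CO = 0.6476/1 = 0.6476
n/ν for H2 = 2.212/2 = 1.106
Smallest n/ν is CO → limiting reagent.
theoretical n(CH3OH) = (1/1) × 0.6476 = 0.6476 mol → 20.75 g
% yield = 14.9 / 20.75 × 100 = 71.81 %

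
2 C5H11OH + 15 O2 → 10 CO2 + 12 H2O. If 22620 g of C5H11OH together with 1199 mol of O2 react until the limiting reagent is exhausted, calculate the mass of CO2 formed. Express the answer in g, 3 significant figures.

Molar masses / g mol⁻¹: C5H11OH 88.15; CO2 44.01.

35200 g

n(C5H11OH) = 22620 / 88.15 = 256.6 mol
n(O2) = 1199 mol
n/ν for C5H11OH = 256.6/2 = 128.3
n/ν for O2 = 1199/15 = 79.93
Smallest n/ν is O2 → limiting reagent.
n(CO2) = (10/15) × 1199 = 799.3 mol
mass = 799.3 × 44.01 = 35180 g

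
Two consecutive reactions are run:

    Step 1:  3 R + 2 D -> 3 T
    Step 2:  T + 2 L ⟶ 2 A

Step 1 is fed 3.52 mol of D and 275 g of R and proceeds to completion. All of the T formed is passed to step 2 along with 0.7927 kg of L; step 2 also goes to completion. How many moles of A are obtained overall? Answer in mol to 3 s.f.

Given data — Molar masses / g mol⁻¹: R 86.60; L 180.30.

Step 1:
n(D) = 3.520 mol
n(R) = 275.0 / 86.60 = 3.176 mol
n/ν → D: 1.760, R: 1.059; R is limiting.
n(T) produced = (3/3) × 3.176 = 3.176 mol
Step 2:
n(T) available = 3.176 mol
n(L) = 0.7927×1000 / 180.30 = 4.397 mol
n/ν → T: 3.176, L: 2.199; L is limiting.
n(A) = (2/2) × 4.397 = 4.397 mol

4.40 mol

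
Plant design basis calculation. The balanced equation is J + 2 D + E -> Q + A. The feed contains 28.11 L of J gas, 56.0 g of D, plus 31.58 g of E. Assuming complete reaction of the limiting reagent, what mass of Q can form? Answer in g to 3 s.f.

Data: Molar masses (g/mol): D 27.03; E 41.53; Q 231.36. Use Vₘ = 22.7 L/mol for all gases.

176 g

n(J) = 28.11 / 22.7 = 1.238 mol
n(D) = 56.00 / 27.03 = 2.072 mol
n(E) = 31.58 / 41.53 = 0.7604 mol
n/ν for J = 1.238/1 = 1.238
n/ν for D = 2.072/2 = 1.036
n/ν for E = 0.7604/1 = 0.7604
Smallest n/ν is E → limiting reagent.
n(Q) = (1/1) × 0.7604 = 0.7604 mol
mass = 0.7604 × 231.36 = 175.9 g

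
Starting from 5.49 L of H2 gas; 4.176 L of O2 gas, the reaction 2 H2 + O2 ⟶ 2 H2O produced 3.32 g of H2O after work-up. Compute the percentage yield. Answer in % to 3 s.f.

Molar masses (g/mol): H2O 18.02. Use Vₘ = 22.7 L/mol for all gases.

76.2 %

n(H2) = 5.490 / 22.7 = 0.2419 mol
n(O2) = 4.176 / 22.7 = 0.1840 mol
n/ν for H2 = 0.2419/2 = 0.1210
n/ν for O2 = 0.1840/1 = 0.1840
Smallest n/ν is H2 → limiting reagent.
theoretical n(H2O) = (2/2) × 0.2419 = 0.2419 mol → 4.359 g
% yield = 3.32 / 4.359 × 100 = 76.16 %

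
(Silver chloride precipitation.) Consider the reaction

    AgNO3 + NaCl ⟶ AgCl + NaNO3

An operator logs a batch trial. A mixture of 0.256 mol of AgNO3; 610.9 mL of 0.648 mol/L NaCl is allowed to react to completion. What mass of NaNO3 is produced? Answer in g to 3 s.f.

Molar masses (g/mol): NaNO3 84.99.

n(AgNO3) = 0.2560 mol
n(NaCl) = 0.648 × 610.9/1000 = 0.3959 mol
n/ν for AgNO3 = 0.2560/1 = 0.2560
n/ν for NaCl = 0.3959/1 = 0.3959
Smallest n/ν is AgNO3 → limiting reagent.
n(NaNO3) = (1/1) × 0.2560 = 0.2560 mol
mass = 0.2560 × 84.99 = 21.76 g

21.8 g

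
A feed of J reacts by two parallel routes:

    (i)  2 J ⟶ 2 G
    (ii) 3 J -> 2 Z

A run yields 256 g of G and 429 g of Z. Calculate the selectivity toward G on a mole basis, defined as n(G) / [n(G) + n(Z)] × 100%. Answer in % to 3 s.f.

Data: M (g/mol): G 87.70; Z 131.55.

47.2 %

n(G) = 256 / 87.70 = 2.919 mol
n(Z) = 429 / 131.55 = 3.261 mol
selectivity = 2.919/(2.919+3.261) × 100 = 47.23 %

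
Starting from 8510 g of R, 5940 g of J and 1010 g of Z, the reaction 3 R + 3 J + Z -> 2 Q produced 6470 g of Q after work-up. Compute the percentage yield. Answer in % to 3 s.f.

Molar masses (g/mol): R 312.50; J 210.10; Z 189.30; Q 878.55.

69.0 %

n(R) = 8510 / 312.50 = 27.23 mol
n(J) = 5940 / 210.10 = 28.27 mol
n(Z) = 1010 / 189.30 = 5.335 mol
n/ν → R: 9.077, J: 9.423, Z: 5.335; Z is limiting.
theoretical n(Q) = (2/1) × 5.335 = 10.67 mol → 9374 g
% yield = 6470 / 9374 × 100 = 69.02 %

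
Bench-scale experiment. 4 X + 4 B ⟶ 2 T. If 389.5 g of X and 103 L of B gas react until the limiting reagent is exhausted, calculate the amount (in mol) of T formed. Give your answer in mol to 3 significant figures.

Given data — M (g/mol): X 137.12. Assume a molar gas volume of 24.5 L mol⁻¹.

n(X) = 389.5 / 137.12 = 2.841 mol
n(B) = 103.0 / 24.5 = 4.204 mol
n/ν for X = 2.841/4 = 0.7103
n/ν for B = 4.204/4 = 1.051
Smallest n/ν is X → limiting reagent.
n(T) = (2/4) × 2.841 = 1.421 mol

1.42 mol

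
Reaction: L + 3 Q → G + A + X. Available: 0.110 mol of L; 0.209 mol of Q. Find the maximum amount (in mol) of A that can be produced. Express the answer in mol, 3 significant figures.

n(L) = 0.1100 mol
n(Q) = 0.2090 mol
n/ν for L = 0.1100/1 = 0.1100
n/ν for Q = 0.2090/3 = 0.06967
Smallest n/ν is Q → limiting reagent.
n(A) = (1/3) × 0.2090 = 0.06967 mol

0.0697 mol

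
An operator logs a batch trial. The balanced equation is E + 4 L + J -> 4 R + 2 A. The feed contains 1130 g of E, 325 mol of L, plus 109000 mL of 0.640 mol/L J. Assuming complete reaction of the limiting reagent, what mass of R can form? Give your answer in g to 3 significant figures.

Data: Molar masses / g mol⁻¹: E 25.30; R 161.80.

28900 g

n(E) = 1130 / 25.30 = 44.66 mol
n(L) = 325.0 mol
n(J) = 0.640 × 109000/1000 = 69.76 mol
n/ν for E = 44.66/1 = 44.66
n/ν for L = 325.0/4 = 81.25
n/ν for J = 69.76/1 = 69.76
Smallest n/ν is E → limiting reagent.
n(R) = (4/1) × 44.66 = 178.6 mol
mass = 178.6 × 161.80 = 28900 g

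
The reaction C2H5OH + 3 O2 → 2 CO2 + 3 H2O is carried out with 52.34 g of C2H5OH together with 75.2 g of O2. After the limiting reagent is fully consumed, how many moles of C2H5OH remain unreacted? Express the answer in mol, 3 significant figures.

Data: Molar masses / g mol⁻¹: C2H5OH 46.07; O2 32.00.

n(C2H5OH) = 52.34 / 46.07 = 1.136 mol
n(O2) = 75.20 / 32.00 = 2.350 mol
n/ν for C2H5OH = 1.136/1 = 1.136
n/ν for O2 = 2.350/3 = 0.7833
Smallest n/ν is O2 → limiting reagent.
C2H5OH consumed = (1/3) × 2.350 = 0.7833 mol
C2H5OH remaining = 1.136 − 0.7833 = 0.3527 mol

0.353 mol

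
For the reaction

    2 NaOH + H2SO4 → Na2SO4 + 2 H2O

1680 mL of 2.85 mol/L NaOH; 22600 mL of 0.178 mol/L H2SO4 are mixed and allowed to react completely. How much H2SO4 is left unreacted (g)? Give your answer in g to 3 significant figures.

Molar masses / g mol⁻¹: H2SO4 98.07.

n(NaOH) = 2.85 × 1680/1000 = 4.788 mol
n(H2SO4) = 0.178 × 22600/1000 = 4.023 mol
n/ν → NaOH: 2.394, H2SO4: 4.023; NaOH is limiting.
H2SO4 consumed = (1/2) × 4.788 = 2.394 mol
H2SO4 remaining = 4.023 − 2.394 = 1.629 mol
mass = 1.629 × 98.07 = 159.8 g

160 g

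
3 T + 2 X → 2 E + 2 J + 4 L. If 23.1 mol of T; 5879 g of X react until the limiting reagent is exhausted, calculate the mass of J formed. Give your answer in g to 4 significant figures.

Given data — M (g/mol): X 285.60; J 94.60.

1457 g

n(T) = 23.10 mol
n(X) = 5879 / 285.60 = 20.58 mol
n/ν for T = 23.10/3 = 7.700
n/ν for X = 20.58/2 = 10.29
Smallest n/ν is T → limiting reagent.
n(J) = (2/3) × 23.10 = 15.40 mol
mass = 15.40 × 94.60 = 1457 g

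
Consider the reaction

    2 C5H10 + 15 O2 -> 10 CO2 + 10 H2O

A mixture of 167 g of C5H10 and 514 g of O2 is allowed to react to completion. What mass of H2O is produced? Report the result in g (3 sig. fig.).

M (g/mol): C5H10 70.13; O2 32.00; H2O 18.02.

193 g

n(C5H10) = 167.0 / 70.13 = 2.381 mol
n(O2) = 514.0 / 32.00 = 16.06 mol
n/ν for C5H10 = 2.381/2 = 1.191
n/ν for O2 = 16.06/15 = 1.071
Smallest n/ν is O2 → limiting reagent.
n(H2O) = (10/15) × 16.06 = 10.71 mol
mass = 10.71 × 18.02 = 193.0 g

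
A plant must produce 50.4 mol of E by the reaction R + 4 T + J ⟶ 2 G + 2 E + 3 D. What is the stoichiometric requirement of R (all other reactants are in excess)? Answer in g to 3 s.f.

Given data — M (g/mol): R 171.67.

n(E) = 50.40 mol
n(R) = (1/2) × 50.40 = 25.20 mol
mass = 25.20 × 171.67 = 4326 g

4330 g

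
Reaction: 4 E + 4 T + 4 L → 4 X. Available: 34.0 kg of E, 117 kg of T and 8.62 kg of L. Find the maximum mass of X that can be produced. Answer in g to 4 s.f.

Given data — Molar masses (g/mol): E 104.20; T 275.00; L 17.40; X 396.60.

n(E) = 34.00×1000 / 104.20 = 326.3 mol
n(T) = 117.0×1000 / 275.00 = 425.5 mol
n(L) = 8.620×1000 / 17.40 = 495.4 mol
n/ν for E = 326.3/4 = 81.58
n/ν for T = 425.5/4 = 106.4
n/ν for L = 495.4/4 = 123.9
Smallest n/ν is E → limiting reagent.
n(X) = (4/4) × 326.3 = 326.3 mol
mass = 326.3 × 396.60 = 129400 g

129400 g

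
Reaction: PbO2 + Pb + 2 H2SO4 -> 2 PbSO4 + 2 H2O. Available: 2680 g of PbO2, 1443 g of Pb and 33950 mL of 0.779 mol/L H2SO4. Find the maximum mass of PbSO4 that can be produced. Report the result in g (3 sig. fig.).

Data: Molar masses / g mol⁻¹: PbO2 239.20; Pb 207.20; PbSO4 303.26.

4220 g

n(PbO2) = 2680 / 239.20 = 11.20 mol
n(Pb) = 1443 / 207.20 = 6.964 mol
n(H2SO4) = 0.779 × 33950/1000 = 26.45 mol
n/ν for PbO2 = 11.20/1 = 11.20
n/ν for Pb = 6.964/1 = 6.964
n/ν for H2SO4 = 26.45/2 = 13.23
Smallest n/ν is Pb → limiting reagent.
n(PbSO4) = (2/1) × 6.964 = 13.93 mol
mass = 13.93 × 303.26 = 4224 g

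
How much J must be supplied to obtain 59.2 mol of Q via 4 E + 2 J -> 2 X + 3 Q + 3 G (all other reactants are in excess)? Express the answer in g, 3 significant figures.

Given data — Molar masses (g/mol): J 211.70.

8360 g

n(Q) = 59.20 mol
n(J) = (2/3) × 59.20 = 39.47 mol
mass = 39.47 × 211.70 = 8356 g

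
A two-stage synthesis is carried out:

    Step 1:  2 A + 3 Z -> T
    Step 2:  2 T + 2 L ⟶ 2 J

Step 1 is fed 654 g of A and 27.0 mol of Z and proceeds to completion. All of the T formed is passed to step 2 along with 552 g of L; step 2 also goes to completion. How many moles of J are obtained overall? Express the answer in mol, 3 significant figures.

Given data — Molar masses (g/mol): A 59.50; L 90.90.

Step 1:
n(A) = 654.0 / 59.50 = 10.99 mol
n(Z) = 27.00 mol
n/ν for A = 10.99/2 = 5.495
n/ν for Z = 27.00/3 = 9.000
Smallest n/ν is A → limiting reagent.
n(T) produced = (1/2) × 10.99 = 5.495 mol
Step 2:
n(T) available = 5.495 mol
n(L) = 552.0 / 90.90 = 6.073 mol
n/ν for T = 5.495/2 = 2.748
n/ν for L = 6.073/2 = 3.037
Smallest n/ν is T → limiting reagent.
n(J) = (2/2) × 5.495 = 5.495 mol

5.50 mol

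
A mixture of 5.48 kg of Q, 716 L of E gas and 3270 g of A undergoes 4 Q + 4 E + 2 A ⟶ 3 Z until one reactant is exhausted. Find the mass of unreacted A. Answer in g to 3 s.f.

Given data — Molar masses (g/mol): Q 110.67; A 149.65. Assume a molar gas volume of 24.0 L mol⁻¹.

1040 g

n(Q) = 5.480×1000 / 110.67 = 49.52 mol
n(E) = 716.0 / 24.0 = 29.83 mol
n(A) = 3270 / 149.65 = 21.85 mol
n/ν for Q = 49.52/4 = 12.38
n/ν for E = 29.83/4 = 7.458
n/ν for A = 21.85/2 = 10.93
Smallest n/ν is E → limiting reagent.
A consumed = (2/4) × 29.83 = 14.92 mol
A remaining = 21.85 − 14.92 = 6.930 mol
mass = 6.930 × 149.65 = 1037 g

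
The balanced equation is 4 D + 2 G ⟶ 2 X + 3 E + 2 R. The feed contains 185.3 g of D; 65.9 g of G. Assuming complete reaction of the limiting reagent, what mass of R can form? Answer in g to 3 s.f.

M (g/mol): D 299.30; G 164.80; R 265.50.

82.2 g

n(D) = 185.3 / 299.30 = 0.6191 mol
n(G) = 65.90 / 164.80 = 0.3999 mol
n/ν for D = 0.6191/4 = 0.1548
n/ν for G = 0.3999/2 = 0.2000
Smallest n/ν is D → limiting reagent.
n(R) = (2/4) × 0.6191 = 0.3096 mol
mass = 0.3096 × 265.50 = 82.20 g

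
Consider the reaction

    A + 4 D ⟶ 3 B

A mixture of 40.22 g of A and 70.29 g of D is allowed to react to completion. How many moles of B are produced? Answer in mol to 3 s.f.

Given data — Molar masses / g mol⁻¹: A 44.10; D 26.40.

2.00 mol

n(A) = 40.22 / 44.10 = 0.9120 mol
n(D) = 70.29 / 26.40 = 2.663 mol
n/ν → A: 0.9120, D: 0.6658; D is limiting.
n(B) = (3/4) × 2.663 = 1.997 mol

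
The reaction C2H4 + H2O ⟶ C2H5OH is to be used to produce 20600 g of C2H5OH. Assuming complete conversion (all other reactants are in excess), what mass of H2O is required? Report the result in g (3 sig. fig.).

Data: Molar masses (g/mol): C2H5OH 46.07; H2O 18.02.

8060 g

n(C2H5OH) = 20600 / 46.07 = 447.1 mol
n(H2O) = (1/1) × 447.1 = 447.1 mol
mass = 447.1 × 18.02 = 8057 g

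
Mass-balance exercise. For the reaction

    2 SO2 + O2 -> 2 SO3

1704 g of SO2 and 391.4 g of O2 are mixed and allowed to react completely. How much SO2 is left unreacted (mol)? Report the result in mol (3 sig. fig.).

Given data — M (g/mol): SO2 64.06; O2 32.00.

2.14 mol

n(SO2) = 1704 / 64.06 = 26.60 mol
n(O2) = 391.4 / 32.00 = 12.23 mol
n/ν for SO2 = 26.60/2 = 13.30
n/ν for O2 = 12.23/1 = 12.23
Smallest n/ν is O2 → limiting reagent.
SO2 consumed = (2/1) × 12.23 = 24.46 mol
SO2 remaining = 26.60 − 24.46 = 2.140 mol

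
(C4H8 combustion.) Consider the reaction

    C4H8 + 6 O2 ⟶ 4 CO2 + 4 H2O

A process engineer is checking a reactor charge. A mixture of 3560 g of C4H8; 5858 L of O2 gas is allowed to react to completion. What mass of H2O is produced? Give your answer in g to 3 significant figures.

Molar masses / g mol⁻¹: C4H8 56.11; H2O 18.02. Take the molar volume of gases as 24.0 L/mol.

n(C4H8) = 3560 / 56.11 = 63.45 mol
n(O2) = 5858 / 24.0 = 244.1 mol
n/ν → C4H8: 63.45, O2: 40.68; O2 is limiting.
n(H2O) = (4/6) × 244.1 = 162.7 mol
mass = 162.7 × 18.02 = 2932 g

2930 g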